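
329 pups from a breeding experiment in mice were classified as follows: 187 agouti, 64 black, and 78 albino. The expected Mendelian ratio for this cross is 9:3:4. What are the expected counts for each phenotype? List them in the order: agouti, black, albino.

Total ratio parts = 16. Expected numbers out of 329:
  agouti: 329 × 9/16 = 185.0625
  black: 329 × 3/16 = 61.6875
  albino: 329 × 4/16 = 82.25

185.0625, 61.6875, 82.25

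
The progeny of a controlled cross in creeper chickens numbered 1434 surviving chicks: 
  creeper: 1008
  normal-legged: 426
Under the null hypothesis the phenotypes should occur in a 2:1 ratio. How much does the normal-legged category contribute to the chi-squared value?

5.657

Total ratio parts = 3. Expected numbers out of 1434:
  creeper: 1434 × 2/3 = 956
  normal-legged: 1434 × 1/3 = 478
Contribution of normal-legged: (426 − 478)² / 478 = 5.6569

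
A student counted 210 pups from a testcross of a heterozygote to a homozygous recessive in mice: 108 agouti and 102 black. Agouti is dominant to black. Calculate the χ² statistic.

A testcross of a heterozygote (Aa × aa) gives a 1:1 phenotypic ratio.
The 1:1 ratio has 2 parts, so with N = 210 the expected counts are:
  agouti: 210 × 1/2 = 105
  black: 210 × 1/2 = 105
χ² = Σ (O − E)² / E
  agouti: (108 − 105)² / 105 = 0.0857
  black: (102 − 105)² / 105 = 0.0857
χ² = 0.0857 + 0.0857 = 0.1714 ≈ 0.171

0.171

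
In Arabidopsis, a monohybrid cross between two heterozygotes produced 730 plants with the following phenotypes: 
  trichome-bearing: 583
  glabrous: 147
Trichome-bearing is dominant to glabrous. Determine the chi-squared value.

9.207

For a monohybrid cross between heterozygotes with complete dominance, the expected phenotypic ratio is 3:1.
Under the 3:1 hypothesis (Σ ratio = 4, N = 730):
  trichome-bearing: 730 × 3/4 = 547.5
  glabrous: 730 × 1/4 = 182.5
χ² = Σ (O − E)² / E
  trichome-bearing: (583 − 547.5)² / 547.5 = 2.3018
  glabrous: (147 − 182.5)² / 182.5 = 6.9055
χ² = 2.3018 + 6.9055 = 9.2073 ≈ 9.207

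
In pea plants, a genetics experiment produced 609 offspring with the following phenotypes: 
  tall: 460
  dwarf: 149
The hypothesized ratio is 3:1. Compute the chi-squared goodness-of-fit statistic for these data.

0.093

The 3:1 ratio has 4 parts, so with N = 609 the expected counts are:
  tall: 609 × 3/4 = 456.75
  dwarf: 609 × 1/4 = 152.25
χ² = Σ (O − E)² / E
  tall: (460 − 456.75)² / 456.75 = 0.0231
  dwarf: (149 − 152.25)² / 152.25 = 0.0694
χ² = 0.0231 + 0.0694 = 0.0925 ≈ 0.093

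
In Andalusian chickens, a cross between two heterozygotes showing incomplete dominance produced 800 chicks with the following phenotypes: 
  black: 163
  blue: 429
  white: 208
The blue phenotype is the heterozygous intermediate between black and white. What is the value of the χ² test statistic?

9.268

With incomplete dominance, a heterozygote × heterozygote cross gives a 1:2:1 phenotypic ratio.
Total ratio parts = 4. Expected numbers out of 800:
  black: 800 × 1/4 = 200
  blue: 800 × 2/4 = 400
  white: 800 × 1/4 = 200
χ² = Σ (O − E)² / E
  black: (163 − 200)² / 200 = 6.8450
  blue: (429 − 400)² / 400 = 2.1025
  white: (208 − 200)² / 200 = 0.3200
χ² = 6.8450 + 2.1025 + 0.3200 = 9.2675 ≈ 9.268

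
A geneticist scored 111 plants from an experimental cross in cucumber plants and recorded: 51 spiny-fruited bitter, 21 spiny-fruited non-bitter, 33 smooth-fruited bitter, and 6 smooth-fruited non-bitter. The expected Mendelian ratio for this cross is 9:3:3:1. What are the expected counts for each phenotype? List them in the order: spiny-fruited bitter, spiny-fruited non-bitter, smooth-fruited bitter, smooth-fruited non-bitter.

62.4375, 20.8125, 20.8125, 6.9375

Total ratio parts = 16. Expected numbers out of 111:
  spiny-fruited bitter: 111 × 9/16 = 62.4375
  spiny-fruited non-bitter: 111 × 3/16 = 20.8125
  smooth-fruited bitter: 111 × 3/16 = 20.8125
  smooth-fruited non-bitter: 111 × 1/16 = 6.9375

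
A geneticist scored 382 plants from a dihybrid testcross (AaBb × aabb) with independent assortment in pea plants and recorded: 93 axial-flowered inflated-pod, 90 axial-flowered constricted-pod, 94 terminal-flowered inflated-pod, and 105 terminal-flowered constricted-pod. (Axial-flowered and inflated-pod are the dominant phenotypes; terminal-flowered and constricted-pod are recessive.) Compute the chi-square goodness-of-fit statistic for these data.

1.351

A dihybrid testcross with independent assortment gives a 1:1:1:1 ratio.
The 1:1:1:1 ratio has 4 parts, so with N = 382 the expected counts are:
  axial-flowered inflated-pod: 382 × 1/4 = 95.5
  axial-flowered constricted-pod: 382 × 1/4 = 95.5
  terminal-flowered inflated-pod: 382 × 1/4 = 95.5
  terminal-flowered constricted-pod: 382 × 1/4 = 95.5
χ² = Σ (O − E)² / E
  axial-flowered inflated-pod: (93 − 95.5)² / 95.5 = 0.0654
  axial-flowered constricted-pod: (90 − 95.5)² / 95.5 = 0.3168
  terminal-flowered inflated-pod: (94 − 95.5)² / 95.5 = 0.0236
  terminal-flowered constricted-pod: (105 − 95.5)² / 95.5 = 0.9450
χ² = 0.0654 + 0.3168 + 0.0236 + 0.9450 = 1.3508 ≈ 1.351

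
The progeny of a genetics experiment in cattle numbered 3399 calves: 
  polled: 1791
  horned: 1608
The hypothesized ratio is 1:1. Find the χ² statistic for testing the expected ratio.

The 1:1 ratio has 2 parts, so with N = 3399 the expected counts are:
  polled: 3399 × 1/2 = 1699.5
  horned: 3399 × 1/2 = 1699.5
χ² = Σ (O − E)² / E
  polled: (1791 − 1699.5)² / 1699.5 = 4.9263
  horned: (1608 − 1699.5)² / 1699.5 = 4.9263
χ² = 4.9263 + 4.9263 = 9.8526 ≈ 9.853

9.853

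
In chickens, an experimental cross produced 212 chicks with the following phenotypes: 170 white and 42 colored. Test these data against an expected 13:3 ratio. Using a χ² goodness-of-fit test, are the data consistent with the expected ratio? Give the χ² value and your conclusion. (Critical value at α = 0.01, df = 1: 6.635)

0.157; consistent

Total ratio parts = 16. Expected numbers out of 212:
  white: 212 × 13/16 = 172.25
  colored: 212 × 3/16 = 39.75
χ² = Σ (O − E)² / E
  white: (170 − 172.25)² / 172.25 = 0.0294
  colored: (42 − 39.75)² / 39.75 = 0.1274
χ² = 0.0294 + 0.1274 = 0.1568 ≈ 0.157
Degrees of freedom = 2 − 1 = 1; critical value at α = 0.01 is 6.635.
Since 0.157 < 6.635, we fail to reject the null hypothesis — the data are consistent with the 13:3 ratio.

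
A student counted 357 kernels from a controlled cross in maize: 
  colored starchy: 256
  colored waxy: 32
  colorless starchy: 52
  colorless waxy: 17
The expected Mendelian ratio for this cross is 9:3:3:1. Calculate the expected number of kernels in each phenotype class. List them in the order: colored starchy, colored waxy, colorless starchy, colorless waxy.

Total ratio parts = 16. Expected numbers out of 357:
  colored starchy: 357 × 9/16 = 200.8125
  colored waxy: 357 × 3/16 = 66.9375
  colorless starchy: 357 × 3/16 = 66.9375
  colorless waxy: 357 × 1/16 = 22.3125

200.8125, 66.9375, 66.9375, 22.3125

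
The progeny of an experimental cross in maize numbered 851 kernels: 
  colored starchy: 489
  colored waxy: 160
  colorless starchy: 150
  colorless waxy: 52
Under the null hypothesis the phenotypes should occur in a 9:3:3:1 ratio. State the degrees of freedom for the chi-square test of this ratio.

3

A goodness-of-fit test with 4 phenotype classes has df = 4 − 1 = 3.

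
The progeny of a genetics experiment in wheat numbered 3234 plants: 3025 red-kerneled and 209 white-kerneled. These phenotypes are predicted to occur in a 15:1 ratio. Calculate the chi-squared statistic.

0.249

Expected counts for N = 3234 under a 15:1 ratio (total parts = 16):
  red-kerneled: 3234 × 15/16 = 3031.875
  white-kerneled: 3234 × 1/16 = 202.125
χ² = Σ (O − E)² / E
  red-kerneled: (3025 − 3031.875)² / 3031.875 = 0.0156
  white-kerneled: (209 − 202.125)² / 202.125 = 0.2338
χ² = 0.0156 + 0.2338 = 0.2494 ≈ 0.249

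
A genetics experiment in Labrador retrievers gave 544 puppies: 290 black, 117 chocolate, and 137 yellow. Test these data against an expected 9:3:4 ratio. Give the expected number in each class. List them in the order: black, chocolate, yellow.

306, 102, 136

Expected counts for N = 544 under a 9:3:4 ratio (total parts = 16):
  black: 544 × 9/16 = 306
  chocolate: 544 × 3/16 = 102
  yellow: 544 × 4/16 = 136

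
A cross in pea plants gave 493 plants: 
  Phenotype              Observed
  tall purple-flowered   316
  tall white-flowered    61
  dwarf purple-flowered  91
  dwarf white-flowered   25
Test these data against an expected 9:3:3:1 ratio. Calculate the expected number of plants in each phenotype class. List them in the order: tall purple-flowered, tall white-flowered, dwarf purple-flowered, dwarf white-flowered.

The 9:3:3:1 ratio has 16 parts, so with N = 493 the expected counts are:
  tall purple-flowered: 493 × 9/16 = 277.3125
  tall white-flowered: 493 × 3/16 = 92.4375
  dwarf purple-flowered: 493 × 3/16 = 92.4375
  dwarf white-flowered: 493 × 1/16 = 30.8125

277.3125, 92.4375, 92.4375, 30.8125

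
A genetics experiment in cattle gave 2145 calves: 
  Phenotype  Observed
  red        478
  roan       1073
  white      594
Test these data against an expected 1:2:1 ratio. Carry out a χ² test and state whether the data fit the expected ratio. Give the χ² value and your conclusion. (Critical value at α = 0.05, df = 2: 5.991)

12.547; not consistent

Total ratio parts = 4. Expected numbers out of 2145:
  red: 2145 × 1/4 = 536.25
  roan: 2145 × 2/4 = 1072.5
  white: 2145 × 1/4 = 536.25
χ² = Σ (O − E)² / E
  red: (478 − 536.25)² / 536.25 = 6.3274
  roan: (1073 − 1072.5)² / 1072.5 = 0.0002
  white: (594 − 536.25)² / 536.25 = 6.2192
χ² = 6.3274 + 0.0002 + 6.2192 = 12.5468 ≈ 12.547
Degrees of freedom = 3 − 1 = 2; critical value at α = 0.05 is 5.991.
Since 12.547 > 5.991, we reject the null hypothesis — the data do not fit the 1:2:1 ratio.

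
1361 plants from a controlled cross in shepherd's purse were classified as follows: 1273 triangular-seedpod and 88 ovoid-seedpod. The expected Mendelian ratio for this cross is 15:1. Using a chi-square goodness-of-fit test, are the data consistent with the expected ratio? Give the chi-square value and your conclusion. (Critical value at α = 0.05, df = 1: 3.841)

0.108; consistent

Total ratio parts = 16. Expected numbers out of 1361:
  triangular-seedpod: 1361 × 15/16 = 1275.9375
  ovoid-seedpod: 1361 × 1/16 = 85.0625
χ² = Σ (O − E)² / E
  triangular-seedpod: (1273 − 1275.9375)² / 1275.9375 = 0.0068
  ovoid-seedpod: (88 − 85.0625)² / 85.0625 = 0.1014
χ² = 0.0068 + 0.1014 = 0.1082 ≈ 0.108
Degrees of freedom = 2 − 1 = 1; critical value at α = 0.05 is 3.841.
Since 0.108 < 3.841, we fail to reject the null hypothesis — the data are consistent with the 15:1 ratio.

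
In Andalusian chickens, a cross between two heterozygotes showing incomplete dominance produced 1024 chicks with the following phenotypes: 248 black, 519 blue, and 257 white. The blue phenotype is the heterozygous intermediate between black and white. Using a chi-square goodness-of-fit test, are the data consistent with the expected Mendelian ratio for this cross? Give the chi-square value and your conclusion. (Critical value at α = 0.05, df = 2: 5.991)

0.350; consistent

With incomplete dominance, a heterozygote × heterozygote cross gives a 1:2:1 phenotypic ratio.
Under the 1:2:1 hypothesis (Σ ratio = 4, N = 1024):
  black: 1024 × 1/4 = 256
  blue: 1024 × 2/4 = 512
  white: 1024 × 1/4 = 256
χ² = Σ (O − E)² / E
  black: (248 − 256)² / 256 = 0.2500
  blue: (519 − 512)² / 512 = 0.0957
  white: (257 − 256)² / 256 = 0.0039
χ² = 0.2500 + 0.0957 + 0.0039 = 0.3496 ≈ 0.350
Degrees of freedom = 3 − 1 = 2; critical value at α = 0.05 is 5.991.
Since 0.350 < 5.991, we fail to reject the null hypothesis — the data are consistent with the 1:2:1 ratio.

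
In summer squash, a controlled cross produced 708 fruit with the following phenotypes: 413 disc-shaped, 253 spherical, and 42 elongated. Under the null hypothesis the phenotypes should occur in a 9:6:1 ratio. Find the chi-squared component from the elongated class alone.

0.114

Total ratio parts = 16. Expected numbers out of 708:
  disc-shaped: 708 × 9/16 = 398.25
  spherical: 708 × 6/16 = 265.5
  elongated: 708 × 1/16 = 44.25
Contribution of elongated: (42 − 44.25)² / 44.25 = 0.1144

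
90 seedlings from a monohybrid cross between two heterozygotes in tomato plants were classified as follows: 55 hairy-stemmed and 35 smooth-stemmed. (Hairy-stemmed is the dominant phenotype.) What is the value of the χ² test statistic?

For a monohybrid cross between heterozygotes with complete dominance, the expected phenotypic ratio is 3:1.
Under the 3:1 hypothesis (Σ ratio = 4, N = 90):
  hairy-stemmed: 90 × 3/4 = 67.5
  smooth-stemmed: 90 × 1/4 = 22.5
χ² = Σ (O − E)² / E
  hairy-stemmed: (55 − 67.5)² / 67.5 = 2.3148
  smooth-stemmed: (35 − 22.5)² / 22.5 = 6.9444
χ² = 2.3148 + 6.9444 = 9.2592 ≈ 9.259

9.259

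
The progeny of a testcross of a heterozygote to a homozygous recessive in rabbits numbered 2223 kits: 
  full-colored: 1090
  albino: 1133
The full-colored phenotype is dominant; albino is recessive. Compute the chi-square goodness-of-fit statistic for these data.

0.832

A testcross of a heterozygote (Aa × aa) gives a 1:1 phenotypic ratio.
The 1:1 ratio has 2 parts, so with N = 2223 the expected counts are:
  full-colored: 2223 × 1/2 = 1111.5
  albino: 2223 × 1/2 = 1111.5
χ² = Σ (O − E)² / E
  full-colored: (1090 − 1111.5)² / 1111.5 = 0.4159
  albino: (1133 − 1111.5)² / 1111.5 = 0.4159
χ² = 0.4159 + 0.4159 = 0.8318 ≈ 0.832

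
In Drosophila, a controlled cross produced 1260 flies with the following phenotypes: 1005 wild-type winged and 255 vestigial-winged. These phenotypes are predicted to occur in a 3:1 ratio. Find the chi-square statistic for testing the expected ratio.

The 3:1 ratio has 4 parts, so with N = 1260 the expected counts are:
  wild-type winged: 1260 × 3/4 = 945
  vestigial-winged: 1260 × 1/4 = 315
χ² = Σ (O − E)² / E
  wild-type winged: (1005 − 945)² / 945 = 3.8095
  vestigial-winged: (255 − 315)² / 315 = 11.4286
χ² = 3.8095 + 11.4286 = 15.2381 ≈ 15.238

15.238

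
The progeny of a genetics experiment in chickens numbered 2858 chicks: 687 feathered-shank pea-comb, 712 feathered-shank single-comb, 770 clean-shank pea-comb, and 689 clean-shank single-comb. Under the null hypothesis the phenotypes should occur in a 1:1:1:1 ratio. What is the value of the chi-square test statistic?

6.288

Expected counts for N = 2858 under a 1:1:1:1 ratio (total parts = 4):
  feathered-shank pea-comb: 2858 × 1/4 = 714.5
  feathered-shank single-comb: 2858 × 1/4 = 714.5
  clean-shank pea-comb: 2858 × 1/4 = 714.5
  clean-shank single-comb: 2858 × 1/4 = 714.5
χ² = Σ (O − E)² / E
  feathered-shank pea-comb: (687 − 714.5)² / 714.5 = 1.0584
  feathered-shank single-comb: (712 − 714.5)² / 714.5 = 0.0087
  clean-shank pea-comb: (770 − 714.5)² / 714.5 = 4.3111
  clean-shank single-comb: (689 − 714.5)² / 714.5 = 0.9101
χ² = 1.0584 + 0.0087 + 4.3111 + 0.9101 = 6.2883 ≈ 6.288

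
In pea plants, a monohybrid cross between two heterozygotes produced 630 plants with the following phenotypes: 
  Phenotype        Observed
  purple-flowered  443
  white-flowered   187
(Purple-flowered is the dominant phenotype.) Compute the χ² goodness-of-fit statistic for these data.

7.367

For a monohybrid cross between heterozygotes with complete dominance, the expected phenotypic ratio is 3:1.
The 3:1 ratio has 4 parts, so with N = 630 the expected counts are:
  purple-flowered: 630 × 3/4 = 472.5
  white-flowered: 630 × 1/4 = 157.5
χ² = Σ (O − E)² / E
  purple-flowered: (443 − 472.5)² / 472.5 = 1.8418
  white-flowered: (187 − 157.5)² / 157.5 = 5.5254
χ² = 1.8418 + 5.5254 = 7.3672 ≈ 7.367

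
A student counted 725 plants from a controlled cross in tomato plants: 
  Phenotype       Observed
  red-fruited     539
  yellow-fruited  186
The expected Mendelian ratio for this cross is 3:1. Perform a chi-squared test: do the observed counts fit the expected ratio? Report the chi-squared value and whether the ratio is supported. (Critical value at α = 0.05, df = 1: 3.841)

0.166; consistent

Total ratio parts = 4. Expected numbers out of 725:
  red-fruited: 725 × 3/4 = 543.75
  yellow-fruited: 725 × 1/4 = 181.25
χ² = Σ (O − E)² / E
  red-fruited: (539 − 543.75)² / 543.75 = 0.0415
  yellow-fruited: (186 − 181.25)² / 181.25 = 0.1245
χ² = 0.0415 + 0.1245 = 0.166
Degrees of freedom = 2 − 1 = 1; critical value at α = 0.05 is 3.841.
Since 0.166 < 3.841, we fail to reject the null hypothesis — the data are consistent with the 3:1 ratio.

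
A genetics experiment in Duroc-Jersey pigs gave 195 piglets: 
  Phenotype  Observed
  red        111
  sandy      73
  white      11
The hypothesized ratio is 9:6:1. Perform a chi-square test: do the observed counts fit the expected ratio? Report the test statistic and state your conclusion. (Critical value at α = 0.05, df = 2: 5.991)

0.132; consistent

The 9:6:1 ratio has 16 parts, so with N = 195 the expected counts are:
  red: 195 × 9/16 = 109.6875
  sandy: 195 × 6/16 = 73.125
  white: 195 × 1/16 = 12.1875
χ² = Σ (O − E)² / E
  red: (111 − 109.6875)² / 109.6875 = 0.0157
  sandy: (73 − 73.125)² / 73.125 = 0.0002
  white: (11 − 12.1875)² / 12.1875 = 0.1157
χ² = 0.0157 + 0.0002 + 0.1157 = 0.1316 ≈ 0.132
Degrees of freedom = 3 − 1 = 2; critical value at α = 0.05 is 5.991.
Since 0.132 < 5.991, we fail to reject the null hypothesis — the data are consistent with the 9:6:1 ratio.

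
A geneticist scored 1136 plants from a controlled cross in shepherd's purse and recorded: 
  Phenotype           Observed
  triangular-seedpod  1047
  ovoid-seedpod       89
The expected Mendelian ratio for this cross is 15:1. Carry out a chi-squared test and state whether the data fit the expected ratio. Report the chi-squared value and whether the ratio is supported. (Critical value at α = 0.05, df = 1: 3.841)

Expected counts for N = 1136 under a 15:1 ratio (total parts = 16):
  triangular-seedpod: 1136 × 15/16 = 1065
  ovoid-seedpod: 1136 × 1/16 = 71
χ² = Σ (O − E)² / E
  triangular-seedpod: (1047 − 1065)² / 1065 = 0.3042
  ovoid-seedpod: (89 − 71)² / 71 = 4.5634
χ² = 0.3042 + 4.5634 = 4.8676 ≈ 4.868
Degrees of freedom = 2 − 1 = 1; critical value at α = 0.05 is 3.841.
Since 4.868 > 3.841, we reject the null hypothesis — the data do not fit the 15:1 ratio.

4.868; not consistent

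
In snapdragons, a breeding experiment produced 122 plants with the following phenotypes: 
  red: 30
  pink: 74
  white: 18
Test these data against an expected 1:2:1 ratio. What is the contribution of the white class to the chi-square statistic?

5.123

Total ratio parts = 4. Expected numbers out of 122:
  red: 122 × 1/4 = 30.5
  pink: 122 × 2/4 = 61
  white: 122 × 1/4 = 30.5
Contribution of white: (18 − 30.5)² / 30.5 = 5.1230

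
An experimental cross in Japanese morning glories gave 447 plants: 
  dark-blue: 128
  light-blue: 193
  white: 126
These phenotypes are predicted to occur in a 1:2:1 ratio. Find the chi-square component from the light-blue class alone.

4.162

Expected counts for N = 447 under a 1:2:1 ratio (total parts = 4):
  dark-blue: 447 × 1/4 = 111.75
  light-blue: 447 × 2/4 = 223.5
  white: 447 × 1/4 = 111.75
Contribution of light-blue: (193 − 223.5)² / 223.5 = 4.1622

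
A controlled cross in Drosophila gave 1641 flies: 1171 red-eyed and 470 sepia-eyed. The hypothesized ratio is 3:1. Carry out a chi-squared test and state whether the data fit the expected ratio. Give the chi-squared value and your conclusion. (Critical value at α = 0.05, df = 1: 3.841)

11.603; not consistent

The 3:1 ratio has 4 parts, so with N = 1641 the expected counts are:
  red-eyed: 1641 × 3/4 = 1230.75
  sepia-eyed: 1641 × 1/4 = 410.25
χ² = Σ (O − E)² / E
  red-eyed: (1171 − 1230.75)² / 1230.75 = 2.9007
  sepia-eyed: (470 − 410.25)² / 410.25 = 8.7022
χ² = 2.9007 + 8.7022 = 11.6029 ≈ 11.603
Degrees of freedom = 2 − 1 = 1; critical value at α = 0.05 is 3.841.
Since 11.603 > 3.841, we reject the null hypothesis — the data do not fit the 3:1 ratio.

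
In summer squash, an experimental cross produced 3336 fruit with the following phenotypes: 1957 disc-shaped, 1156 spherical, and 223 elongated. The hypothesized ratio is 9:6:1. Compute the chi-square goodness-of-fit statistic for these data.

Total ratio parts = 16. Expected numbers out of 3336:
  disc-shaped: 3336 × 9/16 = 1876.5
  spherical: 3336 × 6/16 = 1251
  elongated: 3336 × 1/16 = 208.5
χ² = Σ (O − E)² / E
  disc-shaped: (1957 − 1876.5)² / 1876.5 = 3.4534
  spherical: (1156 − 1251)² / 1251 = 7.2142
  elongated: (223 − 208.5)² / 208.5 = 1.0084
χ² = 3.4534 + 7.2142 + 1.0084 = 11.676

11.676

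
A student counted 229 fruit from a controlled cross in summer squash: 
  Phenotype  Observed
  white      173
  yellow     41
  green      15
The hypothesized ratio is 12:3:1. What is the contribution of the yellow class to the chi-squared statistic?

0.087

Total ratio parts = 16. Expected numbers out of 229:
  white: 229 × 12/16 = 171.75
  yellow: 229 × 3/16 = 42.9375
  green: 229 × 1/16 = 14.3125
Contribution of yellow: (41 − 42.9375)² / 42.9375 = 0.0874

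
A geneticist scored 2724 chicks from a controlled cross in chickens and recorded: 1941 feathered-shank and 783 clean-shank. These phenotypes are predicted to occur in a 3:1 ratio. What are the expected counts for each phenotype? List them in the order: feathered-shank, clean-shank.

Under the 3:1 hypothesis (Σ ratio = 4, N = 2724):
  feathered-shank: 2724 × 3/4 = 2043
  clean-shank: 2724 × 1/4 = 681

2043, 681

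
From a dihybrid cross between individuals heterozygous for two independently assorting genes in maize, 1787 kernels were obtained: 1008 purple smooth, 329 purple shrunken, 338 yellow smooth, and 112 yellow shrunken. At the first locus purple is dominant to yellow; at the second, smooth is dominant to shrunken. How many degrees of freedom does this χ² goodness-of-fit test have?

3

A dihybrid F₂ with independent assortment and complete dominance at both loci gives a 9:3:3:1 phenotypic ratio.
A goodness-of-fit test with 4 phenotype classes has df = 4 − 1 = 3.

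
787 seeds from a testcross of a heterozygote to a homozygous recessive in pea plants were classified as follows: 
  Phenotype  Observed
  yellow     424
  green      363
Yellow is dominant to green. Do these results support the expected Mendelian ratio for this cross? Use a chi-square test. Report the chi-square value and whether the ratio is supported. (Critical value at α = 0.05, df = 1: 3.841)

4.728; not consistent

A testcross of a heterozygote (Aa × aa) gives a 1:1 phenotypic ratio.
Total ratio parts = 2. Expected numbers out of 787:
  yellow: 787 × 1/2 = 393.5
  green: 787 × 1/2 = 393.5
χ² = Σ (O − E)² / E
  yellow: (424 − 393.5)² / 393.5 = 2.3640
  green: (363 − 393.5)² / 393.5 = 2.3640
χ² = 2.3640 + 2.3640 = 4.728
Degrees of freedom = 2 − 1 = 1; critical value at α = 0.05 is 3.841.
Since 4.728 > 3.841, we reject the null hypothesis — the data do not fit the 1:1 ratio.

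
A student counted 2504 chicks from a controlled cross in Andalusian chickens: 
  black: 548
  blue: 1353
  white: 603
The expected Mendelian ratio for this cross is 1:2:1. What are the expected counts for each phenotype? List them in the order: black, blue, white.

The 1:2:1 ratio has 4 parts, so with N = 2504 the expected counts are:
  black: 2504 × 1/4 = 626
  blue: 2504 × 2/4 = 1252
  white: 2504 × 1/4 = 626

626, 1252, 626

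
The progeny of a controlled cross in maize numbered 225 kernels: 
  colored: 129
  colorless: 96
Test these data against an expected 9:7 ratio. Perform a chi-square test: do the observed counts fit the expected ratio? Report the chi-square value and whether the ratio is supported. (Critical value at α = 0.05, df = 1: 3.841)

0.107; consistent

Expected counts for N = 225 under a 9:7 ratio (total parts = 16):
  colored: 225 × 9/16 = 126.5625
  colorless: 225 × 7/16 = 98.4375
χ² = Σ (O − E)² / E
  colored: (129 − 126.5625)² / 126.5625 = 0.0469
  colorless: (96 − 98.4375)² / 98.4375 = 0.0604
χ² = 0.0469 + 0.0604 = 0.1073 ≈ 0.107
Degrees of freedom = 2 − 1 = 1; critical value at α = 0.05 is 3.841.
Since 0.107 < 3.841, we fail to reject the null hypothesis — the data are consistent with the 9:7 ratio.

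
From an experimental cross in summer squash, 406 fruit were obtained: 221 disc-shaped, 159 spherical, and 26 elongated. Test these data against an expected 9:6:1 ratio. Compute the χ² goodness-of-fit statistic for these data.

0.553

The 9:6:1 ratio has 16 parts, so with N = 406 the expected counts are:
  disc-shaped: 406 × 9/16 = 228.375
  spherical: 406 × 6/16 = 152.25
  elongated: 406 × 1/16 = 25.375
χ² = Σ (O − E)² / E
  disc-shaped: (221 − 228.375)² / 228.375 = 0.2382
  spherical: (159 − 152.25)² / 152.25 = 0.2993
  elongated: (26 − 25.375)² / 25.375 = 0.0154
χ² = 0.2382 + 0.2993 + 0.0154 = 0.5529 ≈ 0.553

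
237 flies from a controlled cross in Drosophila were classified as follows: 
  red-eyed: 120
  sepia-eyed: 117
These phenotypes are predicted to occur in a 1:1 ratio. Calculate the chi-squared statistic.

0.038

The 1:1 ratio has 2 parts, so with N = 237 the expected counts are:
  red-eyed: 237 × 1/2 = 118.5
  sepia-eyed: 237 × 1/2 = 118.5
χ² = Σ (O − E)² / E
  red-eyed: (120 − 118.5)² / 118.5 = 0.0190
  sepia-eyed: (117 − 118.5)² / 118.5 = 0.0190
χ² = 0.0190 + 0.0190 = 0.038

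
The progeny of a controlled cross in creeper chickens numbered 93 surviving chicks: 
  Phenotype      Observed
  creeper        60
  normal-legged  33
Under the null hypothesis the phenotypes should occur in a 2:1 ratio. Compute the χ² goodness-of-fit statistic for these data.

0.194

Total ratio parts = 3. Expected numbers out of 93:
  creeper: 93 × 2/3 = 62
  normal-legged: 93 × 1/3 = 31
χ² = Σ (O − E)² / E
  creeper: (60 − 62)² / 62 = 0.0645
  normal-legged: (33 − 31)² / 31 = 0.1290
χ² = 0.0645 + 0.1290 = 0.1935 ≈ 0.194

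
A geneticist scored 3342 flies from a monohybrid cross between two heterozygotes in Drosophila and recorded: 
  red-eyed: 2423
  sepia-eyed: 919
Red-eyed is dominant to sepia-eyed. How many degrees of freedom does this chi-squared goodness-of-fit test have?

For a monohybrid cross between heterozygotes with complete dominance, the expected phenotypic ratio is 3:1.
A goodness-of-fit test with 2 phenotype classes has df = 2 − 1 = 1.

1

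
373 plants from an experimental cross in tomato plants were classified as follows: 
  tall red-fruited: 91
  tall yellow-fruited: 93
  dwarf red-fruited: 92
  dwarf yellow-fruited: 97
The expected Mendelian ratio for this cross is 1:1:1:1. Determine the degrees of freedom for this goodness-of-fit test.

3

A goodness-of-fit test with 4 phenotype classes has df = 4 − 1 = 3.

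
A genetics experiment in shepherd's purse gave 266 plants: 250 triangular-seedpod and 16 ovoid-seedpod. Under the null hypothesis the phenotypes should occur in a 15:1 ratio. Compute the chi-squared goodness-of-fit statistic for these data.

0.025

The 15:1 ratio has 16 parts, so with N = 266 the expected counts are:
  triangular-seedpod: 266 × 15/16 = 249.375
  ovoid-seedpod: 266 × 1/16 = 16.625
χ² = Σ (O − E)² / E
  triangular-seedpod: (250 − 249.375)² / 249.375 = 0.0016
  ovoid-seedpod: (16 − 16.625)² / 16.625 = 0.0235
χ² = 0.0016 + 0.0235 = 0.0251 ≈ 0.025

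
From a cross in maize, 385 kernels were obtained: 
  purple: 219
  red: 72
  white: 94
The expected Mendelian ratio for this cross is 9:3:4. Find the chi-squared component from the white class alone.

0.053

Total ratio parts = 16. Expected numbers out of 385:
  purple: 385 × 9/16 = 216.5625
  red: 385 × 3/16 = 72.1875
  white: 385 × 4/16 = 96.25
Contribution of white: (94 − 96.25)² / 96.25 = 0.0526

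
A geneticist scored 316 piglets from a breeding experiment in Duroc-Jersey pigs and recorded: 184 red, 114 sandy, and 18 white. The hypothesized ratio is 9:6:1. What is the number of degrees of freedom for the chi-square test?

2

A goodness-of-fit test with 3 phenotype classes has df = 3 − 1 = 2.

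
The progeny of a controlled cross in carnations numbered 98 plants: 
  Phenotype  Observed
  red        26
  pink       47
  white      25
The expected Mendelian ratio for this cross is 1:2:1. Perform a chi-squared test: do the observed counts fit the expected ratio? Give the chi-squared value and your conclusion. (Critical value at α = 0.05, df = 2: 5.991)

0.184; consistent

Expected counts for N = 98 under a 1:2:1 ratio (total parts = 4):
  red: 98 × 1/4 = 24.5
  pink: 98 × 2/4 = 49
  white: 98 × 1/4 = 24.5
χ² = Σ (O − E)² / E
  red: (26 − 24.5)² / 24.5 = 0.0918
  pink: (47 − 49)² / 49 = 0.0816
  white: (25 − 24.5)² / 24.5 = 0.0102
χ² = 0.0918 + 0.0816 + 0.0102 = 0.1836 ≈ 0.184
Degrees of freedom = 3 − 1 = 2; critical value at α = 0.05 is 5.991.
Since 0.184 < 5.991, we fail to reject the null hypothesis — the data are consistent with the 1:2:1 ratio.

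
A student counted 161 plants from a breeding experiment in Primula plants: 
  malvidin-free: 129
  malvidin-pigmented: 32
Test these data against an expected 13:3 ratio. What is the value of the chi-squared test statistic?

Under the 13:3 hypothesis (Σ ratio = 16, N = 161):
  malvidin-free: 161 × 13/16 = 130.8125
  malvidin-pigmented: 161 × 3/16 = 30.1875
χ² = Σ (O − E)² / E
  malvidin-free: (129 − 130.8125)² / 130.8125 = 0.0251
  malvidin-pigmented: (32 − 30.1875)² / 30.1875 = 0.1088
χ² = 0.0251 + 0.1088 = 0.1339 ≈ 0.134

0.134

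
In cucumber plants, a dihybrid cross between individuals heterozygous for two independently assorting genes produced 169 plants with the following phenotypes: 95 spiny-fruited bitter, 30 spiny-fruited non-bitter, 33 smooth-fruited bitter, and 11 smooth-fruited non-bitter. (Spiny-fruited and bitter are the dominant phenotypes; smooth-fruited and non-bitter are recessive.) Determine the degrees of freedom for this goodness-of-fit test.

3

A dihybrid F₂ with independent assortment and complete dominance at both loci gives a 9:3:3:1 phenotypic ratio.
A goodness-of-fit test with 4 phenotype classes has df = 4 − 1 = 3.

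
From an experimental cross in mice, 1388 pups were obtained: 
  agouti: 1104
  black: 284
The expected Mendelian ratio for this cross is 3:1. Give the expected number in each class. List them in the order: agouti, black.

1041, 347

Under the 3:1 hypothesis (Σ ratio = 4, N = 1388):
  agouti: 1388 × 3/4 = 1041
  black: 1388 × 1/4 = 347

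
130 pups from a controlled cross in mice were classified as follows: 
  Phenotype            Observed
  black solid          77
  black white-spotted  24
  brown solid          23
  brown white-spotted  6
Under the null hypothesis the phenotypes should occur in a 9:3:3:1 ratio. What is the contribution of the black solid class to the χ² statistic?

0.205

The 9:3:3:1 ratio has 16 parts, so with N = 130 the expected counts are:
  black solid: 130 × 9/16 = 73.125
  black white-spotted: 130 × 3/16 = 24.375
  brown solid: 130 × 3/16 = 24.375
  brown white-spotted: 130 × 1/16 = 8.125
Contribution of black solid: (77 − 73.125)² / 73.125 = 0.2053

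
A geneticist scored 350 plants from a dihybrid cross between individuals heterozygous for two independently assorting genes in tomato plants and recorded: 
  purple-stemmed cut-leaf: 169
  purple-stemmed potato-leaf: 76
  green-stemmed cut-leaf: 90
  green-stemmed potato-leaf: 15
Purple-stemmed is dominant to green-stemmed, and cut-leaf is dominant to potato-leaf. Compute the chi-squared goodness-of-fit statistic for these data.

16.801

A dihybrid F₂ with independent assortment and complete dominance at both loci gives a 9:3:3:1 phenotypic ratio.
Total ratio parts = 16. Expected numbers out of 350:
  purple-stemmed cut-leaf: 350 × 9/16 = 196.875
  purple-stemmed potato-leaf: 350 × 3/16 = 65.625
  green-stemmed cut-leaf: 350 × 3/16 = 65.625
  green-stemmed potato-leaf: 350 × 1/16 = 21.875
χ² = Σ (O − E)² / E
  purple-stemmed cut-leaf: (169 − 196.875)² / 196.875 = 3.9467
  purple-stemmed potato-leaf: (76 − 65.625)² / 65.625 = 1.6402
  green-stemmed cut-leaf: (90 − 65.625)² / 65.625 = 9.0536
  green-stemmed potato-leaf: (15 − 21.875)² / 21.875 = 2.1607
χ² = 3.9467 + 1.6402 + 9.0536 + 2.1607 = 16.8012 ≈ 16.801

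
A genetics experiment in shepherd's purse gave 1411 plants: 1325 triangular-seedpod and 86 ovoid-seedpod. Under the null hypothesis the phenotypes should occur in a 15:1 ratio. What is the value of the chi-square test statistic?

The 15:1 ratio has 16 parts, so with N = 1411 the expected counts are:
  triangular-seedpod: 1411 × 15/16 = 1322.8125
  ovoid-seedpod: 1411 × 1/16 = 88.1875
χ² = Σ (O − E)² / E
  triangular-seedpod: (1325 − 1322.8125)² / 1322.8125 = 0.0036
  ovoid-seedpod: (86 − 88.1875)² / 88.1875 = 0.0543
χ² = 0.0036 + 0.0543 = 0.0579 ≈ 0.058

0.058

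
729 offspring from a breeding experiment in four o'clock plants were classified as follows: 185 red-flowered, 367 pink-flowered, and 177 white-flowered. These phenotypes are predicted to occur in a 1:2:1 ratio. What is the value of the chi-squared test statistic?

Total ratio parts = 4. Expected numbers out of 729:
  red-flowered: 729 × 1/4 = 182.25
  pink-flowered: 729 × 2/4 = 364.5
  white-flowered: 729 × 1/4 = 182.25
χ² = Σ (O − E)² / E
  red-flowered: (185 − 182.25)² / 182.25 = 0.0415
  pink-flowered: (367 − 364.5)² / 364.5 = 0.0171
  white-flowered: (177 − 182.25)² / 182.25 = 0.1512
χ² = 0.0415 + 0.0171 + 0.1512 = 0.2098 ≈ 0.210

0.210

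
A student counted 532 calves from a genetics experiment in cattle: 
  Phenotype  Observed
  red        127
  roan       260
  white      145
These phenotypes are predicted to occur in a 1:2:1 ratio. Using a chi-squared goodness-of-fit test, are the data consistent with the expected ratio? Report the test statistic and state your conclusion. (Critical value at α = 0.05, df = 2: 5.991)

The 1:2:1 ratio has 4 parts, so with N = 532 the expected counts are:
  red: 532 × 1/4 = 133
  roan: 532 × 2/4 = 266
  white: 532 × 1/4 = 133
χ² = Σ (O − E)² / E
  red: (127 − 133)² / 133 = 0.2707
  roan: (260 − 266)² / 266 = 0.1353
  white: (145 − 133)² / 133 = 1.0827
χ² = 0.2707 + 0.1353 + 1.0827 = 1.4887 ≈ 1.489
Degrees of freedom = 3 − 1 = 2; critical value at α = 0.05 is 5.991.
Since 1.489 < 5.991, we fail to reject the null hypothesis — the data are consistent with the 1:2:1 ratio.

1.489; consistent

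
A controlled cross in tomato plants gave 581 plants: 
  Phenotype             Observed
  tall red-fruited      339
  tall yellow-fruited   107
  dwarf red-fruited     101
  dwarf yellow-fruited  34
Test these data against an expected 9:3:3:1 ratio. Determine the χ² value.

Total ratio parts = 16. Expected numbers out of 581:
  tall red-fruited: 581 × 9/16 = 326.8125
  tall yellow-fruited: 581 × 3/16 = 108.9375
  dwarf red-fruited: 581 × 3/16 = 108.9375
  dwarf yellow-fruited: 581 × 1/16 = 36.3125
χ² = Σ (O − E)² / E
  tall red-fruited: (339 − 326.8125)² / 326.8125 = 0.4545
  tall yellow-fruited: (107 − 108.9375)² / 108.9375 = 0.0345
  dwarf red-fruited: (101 − 108.9375)² / 108.9375 = 0.5783
  dwarf yellow-fruited: (34 − 36.3125)² / 36.3125 = 0.1473
χ² = 0.4545 + 0.0345 + 0.5783 + 0.1473 = 1.2146 ≈ 1.215

1.215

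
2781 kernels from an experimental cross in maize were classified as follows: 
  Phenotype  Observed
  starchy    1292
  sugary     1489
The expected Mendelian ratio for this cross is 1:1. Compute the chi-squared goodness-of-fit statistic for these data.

Under the 1:1 hypothesis (Σ ratio = 2, N = 2781):
  starchy: 2781 × 1/2 = 1390.5
  sugary: 2781 × 1/2 = 1390.5
χ² = Σ (O − E)² / E
  starchy: (1292 − 1390.5)² / 1390.5 = 6.9775
  sugary: (1489 − 1390.5)² / 1390.5 = 6.9775
χ² = 6.9775 + 6.9775 = 13.955

13.955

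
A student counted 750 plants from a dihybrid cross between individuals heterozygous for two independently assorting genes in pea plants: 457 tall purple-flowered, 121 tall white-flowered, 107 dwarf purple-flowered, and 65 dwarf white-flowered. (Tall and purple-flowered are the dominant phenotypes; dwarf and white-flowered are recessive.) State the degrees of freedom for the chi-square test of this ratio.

A dihybrid F₂ with independent assortment and complete dominance at both loci gives a 9:3:3:1 phenotypic ratio.
A goodness-of-fit test with 4 phenotype classes has df = 4 − 1 = 3.

3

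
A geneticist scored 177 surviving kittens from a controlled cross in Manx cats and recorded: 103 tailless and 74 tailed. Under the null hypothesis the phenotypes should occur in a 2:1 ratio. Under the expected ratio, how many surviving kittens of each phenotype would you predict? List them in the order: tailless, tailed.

The 2:1 ratio has 3 parts, so with N = 177 the expected counts are:
  tailless: 177 × 2/3 = 118
  tailed: 177 × 1/3 = 59

118, 59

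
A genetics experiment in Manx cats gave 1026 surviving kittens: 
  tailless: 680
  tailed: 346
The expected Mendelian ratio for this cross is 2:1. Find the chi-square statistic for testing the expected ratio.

0.070

Expected counts for N = 1026 under a 2:1 ratio (total parts = 3):
  tailless: 1026 × 2/3 = 684
  tailed: 1026 × 1/3 = 342
χ² = Σ (O − E)² / E
  tailless: (680 − 684)² / 684 = 0.0234
  tailed: (346 − 342)² / 342 = 0.0468
χ² = 0.0234 + 0.0468 = 0.0702 ≈ 0.070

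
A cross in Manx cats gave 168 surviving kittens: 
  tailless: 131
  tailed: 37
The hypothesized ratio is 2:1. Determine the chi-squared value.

9.670

Expected counts for N = 168 under a 2:1 ratio (total parts = 3):
  tailless: 168 × 2/3 = 112
  tailed: 168 × 1/3 = 56
χ² = Σ (O − E)² / E
  tailless: (131 − 112)² / 112 = 3.2232
  tailed: (37 − 56)² / 56 = 6.4464
χ² = 3.2232 + 6.4464 = 9.6696 ≈ 9.670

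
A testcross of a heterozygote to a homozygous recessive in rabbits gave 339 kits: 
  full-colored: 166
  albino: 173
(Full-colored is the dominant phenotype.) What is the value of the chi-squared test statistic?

A testcross of a heterozygote (Aa × aa) gives a 1:1 phenotypic ratio.
Under the 1:1 hypothesis (Σ ratio = 2, N = 339):
  full-colored: 339 × 1/2 = 169.5
  albino: 339 × 1/2 = 169.5
χ² = Σ (O − E)² / E
  full-colored: (166 − 169.5)² / 169.5 = 0.0723
  albino: (173 − 169.5)² / 169.5 = 0.0723
χ² = 0.0723 + 0.0723 = 0.1446 ≈ 0.145

0.145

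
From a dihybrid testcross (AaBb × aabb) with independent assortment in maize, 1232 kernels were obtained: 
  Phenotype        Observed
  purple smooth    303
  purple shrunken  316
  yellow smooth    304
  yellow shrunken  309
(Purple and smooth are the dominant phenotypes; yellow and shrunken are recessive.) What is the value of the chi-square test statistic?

A dihybrid testcross with independent assortment gives a 1:1:1:1 ratio.
Expected counts for N = 1232 under a 1:1:1:1 ratio (total parts = 4):
  purple smooth: 1232 × 1/4 = 308
  purple shrunken: 1232 × 1/4 = 308
  yellow smooth: 1232 × 1/4 = 308
  yellow shrunken: 1232 × 1/4 = 308
χ² = Σ (O − E)² / E
  purple smooth: (303 − 308)² / 308 = 0.0812
  purple shrunken: (316 − 308)² / 308 = 0.2078
  yellow smooth: (304 − 308)² / 308 = 0.0519
  yellow shrunken: (309 − 308)² / 308 = 0.0032
χ² = 0.0812 + 0.2078 + 0.0519 + 0.0032 = 0.3441 ≈ 0.344

0.344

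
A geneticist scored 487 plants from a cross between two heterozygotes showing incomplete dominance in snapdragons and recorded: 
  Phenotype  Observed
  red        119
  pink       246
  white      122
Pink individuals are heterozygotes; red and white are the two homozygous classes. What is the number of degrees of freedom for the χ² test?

With incomplete dominance, a heterozygote × heterozygote cross gives a 1:2:1 phenotypic ratio.
A goodness-of-fit test with 3 phenotype classes has df = 3 − 1 = 2.

2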